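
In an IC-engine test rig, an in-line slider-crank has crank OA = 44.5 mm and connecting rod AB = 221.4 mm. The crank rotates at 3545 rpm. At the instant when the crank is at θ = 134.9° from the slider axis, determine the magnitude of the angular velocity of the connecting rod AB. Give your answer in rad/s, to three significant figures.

53.2

ω = 371.2 rad/s (converted from 3545 rpm).
The rod makes angle φ with the slider axis where L sinφ = r sinθ; differentiating, L cosφ·φ̇ = r ω cosθ.
L cosφ = √(L² − r² sin²θ) = 0.21914 m.
|ω_rod| = r ω |cosθ| / √(L² − r² sin²θ) = 0.0445·371.2·0.70587/0.21914 = 53.211 rad/s.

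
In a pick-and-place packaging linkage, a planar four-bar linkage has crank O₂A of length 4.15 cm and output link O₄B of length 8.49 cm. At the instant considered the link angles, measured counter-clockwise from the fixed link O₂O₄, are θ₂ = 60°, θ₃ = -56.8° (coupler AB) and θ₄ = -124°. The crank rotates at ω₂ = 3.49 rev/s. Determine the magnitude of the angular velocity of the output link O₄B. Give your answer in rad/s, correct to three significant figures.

ω₂ = 21.93 rad/s (from 3.49 rev/s).
Differentiating the loop-closure r₂e^{iθ₂}+r₃e^{iθ₃}=r₁+r₄e^{iθ₄} gives r₂ω₂e^{iθ₂}+r₃ω₃e^{iθ₃}=r₄ω₄e^{iθ₄}.
Eliminating the other unknown: ω₄ = r₂ω₂ sin(θ₂−θ₃) / [r₄ sin(θ₄−θ₃)].
Numerator sine = +0.89259; denominator sine = -0.92186.
Result = 0.0415·21.93·(+0.89259) / (0.0849·(-0.92186)) = -10.378 rad/s; magnitude 10.378 rad/s.

10.4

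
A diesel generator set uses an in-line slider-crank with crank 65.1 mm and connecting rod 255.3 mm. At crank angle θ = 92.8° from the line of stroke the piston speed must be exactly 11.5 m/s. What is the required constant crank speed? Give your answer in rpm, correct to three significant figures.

For an in-line slider-crank, |v_piston| = rω|sinθ|·[1 + r cosθ/√(L² − r² sin²θ)].
With r = 0.0651 m, L = 0.2553 m, θ = 92.8°: the bracketed kinematic factor |dx/dθ| = 0.064185 m.
ω = v/|dx/dθ| = 11.5/0.064185 = 179.17 rad/s.
N = 60ω/(2π) = 1711 rpm.

1710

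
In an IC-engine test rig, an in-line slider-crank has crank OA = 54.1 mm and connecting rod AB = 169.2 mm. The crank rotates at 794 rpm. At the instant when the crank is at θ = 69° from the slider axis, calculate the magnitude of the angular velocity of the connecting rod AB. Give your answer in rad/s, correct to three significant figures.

ω = 83.15 rad/s (converted from 794 rpm).
The rod makes angle φ with the slider axis where L sinφ = r sinθ; differentiating, L cosφ·φ̇ = r ω cosθ.
L cosφ = √(L² − r² sin²θ) = 0.16149 m.
|ω_rod| = r ω |cosθ| / √(L² − r² sin²θ) = 0.0541·83.15·0.35837/0.16149 = 9.9825 rad/s.

9.98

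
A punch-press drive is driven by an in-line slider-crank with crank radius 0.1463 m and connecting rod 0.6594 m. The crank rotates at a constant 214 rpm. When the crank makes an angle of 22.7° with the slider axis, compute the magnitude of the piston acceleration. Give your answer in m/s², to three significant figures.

79.4

ω = 2π·214/60 = 22.41 rad/s
x(θ) = r cosθ + √(L² − r² sin²θ); with ω constant, a = ω²·d²x/dθ².
d²x/dθ² = −r cosθ − r²(cos2θ)/√u − r⁴ sin²2θ/(4u^{3/2}),  u = L² − r² sin²θ = 0.431621 m².
Substituting r = 0.1463 m, L = 0.6594 m, θ = 22.7°: d²x/dθ² = -0.15805 m.
a = ω²·d²x/dθ² = (22.41)²·(-0.15805) = -79.373 m/s²;  |a| = 79.373 m/s².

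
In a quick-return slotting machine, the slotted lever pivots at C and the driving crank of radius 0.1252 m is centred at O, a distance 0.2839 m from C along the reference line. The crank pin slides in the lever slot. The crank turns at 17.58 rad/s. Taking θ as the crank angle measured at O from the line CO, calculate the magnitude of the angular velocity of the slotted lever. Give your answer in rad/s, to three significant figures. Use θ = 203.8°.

ω = 17.58 rad/s
Crank pin A relative to C: A = (d + r cosθ, r sinθ); lever angle φ = atan2(r sinθ, d + r cosθ).
Differentiating tanφ: φ̇ = rω(d cosθ + r)/(d² + r² + 2dr cosθ).
d² + r² + 2dr cosθ = |CA|² = 0.0312311 m²;  d cosθ + r = -0.13456 m.
|ω_lever| = |0.1252·17.58·-0.13456| / 0.0312311 = 9.4829 rad/s.

9.48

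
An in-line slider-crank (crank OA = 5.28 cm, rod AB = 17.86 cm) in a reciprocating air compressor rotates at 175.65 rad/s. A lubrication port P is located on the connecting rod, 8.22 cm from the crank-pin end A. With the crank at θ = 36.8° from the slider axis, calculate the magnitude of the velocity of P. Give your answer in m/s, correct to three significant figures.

ω = 175.7 rad/s.  Crank-pin speed |V_A| = rω = 9.2743 m/s, perpendicular to OA.
Rod angle: sinφ = −(r/L) sinθ ⇒ φ = -10.200°; ω_rod = −rω cosθ/√(L²−r²sin²θ) = -42.248 rad/s.
V_P = V_A + ω_rod × AP, with AP = 0.0822 m along the rod.
Components: V_Px = −rω sinθ − a·ω_rod·sinφ = -6.1705 m/s;  V_Py = rω cosθ + a·ω_rod·cosφ = +4.0083 m/s.
|V_P| = √(V_Px² + V_Py²) = 7.3581 m/s.

7.36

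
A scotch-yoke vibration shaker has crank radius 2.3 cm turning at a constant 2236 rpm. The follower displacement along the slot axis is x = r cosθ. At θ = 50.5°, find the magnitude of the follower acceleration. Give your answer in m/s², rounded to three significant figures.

802

ω = 234.2 rad/s (from 2236 rpm).
x = r cosθ ⇒ ẍ = −rω² cosθ (ω constant).
|a| = rω²|cosθ| = 0.023·(234.2)²·|cos 50.5°| = 802.12 m/s².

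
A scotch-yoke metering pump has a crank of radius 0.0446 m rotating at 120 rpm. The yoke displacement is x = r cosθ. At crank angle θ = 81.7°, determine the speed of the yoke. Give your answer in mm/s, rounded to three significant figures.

555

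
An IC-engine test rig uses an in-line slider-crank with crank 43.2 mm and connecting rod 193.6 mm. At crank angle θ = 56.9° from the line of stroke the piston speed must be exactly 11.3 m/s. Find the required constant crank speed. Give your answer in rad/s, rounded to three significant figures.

278

For an in-line slider-crank, |v_piston| = rω|sinθ|·[1 + r cosθ/√(L² − r² sin²θ)].
With r = 0.0432 m, L = 0.1936 m, θ = 56.9°: the bracketed kinematic factor |dx/dθ| = 0.040679 m.
ω = v/|dx/dθ| = 11.3/0.040679 = 277.79 rad/s.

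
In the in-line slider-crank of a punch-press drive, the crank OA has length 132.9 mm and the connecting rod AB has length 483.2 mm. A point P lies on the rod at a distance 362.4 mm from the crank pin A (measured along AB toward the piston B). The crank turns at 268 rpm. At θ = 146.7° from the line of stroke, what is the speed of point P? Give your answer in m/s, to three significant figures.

1.86

ω = 28.06 rad/s.  Crank-pin speed |V_A| = rω = 3.7298 m/s, perpendicular to OA.
Rod angle: sinφ = −(r/L) sinθ ⇒ φ = -8.685°; ω_rod = −rω cosθ/√(L²−r²sin²θ) = +6.5264 rad/s.
V_P = V_A + ω_rod × AP, with AP = 0.3624 m along the rod.
Components: V_Px = −rω sinθ − a·ω_rod·sinφ = -1.6906 m/s;  V_Py = rω cosθ + a·ω_rod·cosφ = -0.77935 m/s.
|V_P| = √(V_Px² + V_Py²) = 1.8616 m/s.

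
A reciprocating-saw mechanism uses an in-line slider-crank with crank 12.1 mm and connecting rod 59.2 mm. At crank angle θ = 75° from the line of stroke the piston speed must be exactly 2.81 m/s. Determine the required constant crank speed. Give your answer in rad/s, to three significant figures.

228

For an in-line slider-crank, |v_piston| = rω|sinθ|·[1 + r cosθ/√(L² − r² sin²θ)].
With r = 0.0121 m, L = 0.0592 m, θ = 75°: the bracketed kinematic factor |dx/dθ| = 0.012318 m.
ω = v/|dx/dθ| = 2.81/0.012318 = 228.11 rad/s.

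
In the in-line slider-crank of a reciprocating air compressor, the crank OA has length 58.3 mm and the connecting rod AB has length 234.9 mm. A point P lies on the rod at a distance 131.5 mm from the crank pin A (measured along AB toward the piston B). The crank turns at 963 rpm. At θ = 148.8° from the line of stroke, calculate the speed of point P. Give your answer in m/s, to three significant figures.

3.48

ω = 100.8 rad/s.  Crank-pin speed |V_A| = rω = 5.8793 m/s, perpendicular to OA.
Rod angle: sinφ = −(r/L) sinθ ⇒ φ = -7.387°; ω_rod = −rω cosθ/√(L²−r²sin²θ) = +21.588 rad/s.
V_P = V_A + ω_rod × AP, with AP = 0.1315 m along the rod.
Components: V_Px = −rω sinθ − a·ω_rod·sinφ = -2.6806 m/s;  V_Py = rω cosθ + a·ω_rod·cosφ = -2.2137 m/s.
|V_P| = √(V_Px² + V_Py²) = 3.4765 m/s.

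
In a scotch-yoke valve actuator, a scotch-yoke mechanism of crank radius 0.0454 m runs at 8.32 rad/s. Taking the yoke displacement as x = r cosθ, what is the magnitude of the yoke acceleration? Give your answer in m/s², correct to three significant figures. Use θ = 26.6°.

ω = 8.32 rad/s
x = r cosθ ⇒ ẍ = −rω² cosθ (ω constant).
|a| = rω²|cosθ| = 0.0454·(8.32)²·|cos 26.6°| = 2.8101 m/s².

2.81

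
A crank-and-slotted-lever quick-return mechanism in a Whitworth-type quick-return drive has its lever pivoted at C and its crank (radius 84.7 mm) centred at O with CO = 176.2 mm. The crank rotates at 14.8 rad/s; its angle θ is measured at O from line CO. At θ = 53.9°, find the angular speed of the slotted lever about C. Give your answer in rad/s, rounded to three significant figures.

ω = 14.8 rad/s
Crank pin A relative to C: A = (d + r cosθ, r sinθ); lever angle φ = atan2(r sinθ, d + r cosθ).
Differentiating tanφ: φ̇ = rω(d cosθ + r)/(d² + r² + 2dr cosθ).
d² + r² + 2dr cosθ = |CA|² = 0.055807 m²;  d cosθ + r = +0.18852 m.
|ω_lever| = |0.0847·14.8·+0.18852| / 0.055807 = 4.2345 rad/s.

4.23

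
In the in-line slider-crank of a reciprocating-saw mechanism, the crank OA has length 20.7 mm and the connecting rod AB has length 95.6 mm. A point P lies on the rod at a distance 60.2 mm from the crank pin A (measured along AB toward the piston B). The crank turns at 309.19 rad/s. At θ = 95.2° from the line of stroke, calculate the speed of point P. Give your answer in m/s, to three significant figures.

6.30

ω = 309.2 rad/s.  Crank-pin speed |V_A| = rω = 6.4002 m/s, perpendicular to OA.
Rod angle: sinφ = −(r/L) sinθ ⇒ φ = -12.453°; ω_rod = −rω cosθ/√(L²−r²sin²θ) = +6.2139 rad/s.
V_P = V_A + ω_rod × AP, with AP = 0.0602 m along the rod.
Components: V_Px = −rω sinθ − a·ω_rod·sinφ = -6.2932 m/s;  V_Py = rω cosθ + a·ω_rod·cosφ = -0.2148 m/s.
|V_P| = √(V_Px² + V_Py²) = 6.2969 m/s.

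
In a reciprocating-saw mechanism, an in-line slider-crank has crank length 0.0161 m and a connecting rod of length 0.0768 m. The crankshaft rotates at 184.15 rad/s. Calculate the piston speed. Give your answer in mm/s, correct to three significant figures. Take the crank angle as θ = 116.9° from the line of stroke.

2390

ω = 184.2 rad/s
For an in-line slider-crank, x = r cosθ + √(L² − r² sin²θ), so v = −rω sinθ·[1 + r cosθ/√(L² − r² sin²θ)].
With r = 0.0161 m, L = 0.0768 m, θ = 116.9°: √(L² − r² sin²θ) = 0.075446 m.
v = −0.0161·184.2·0.89180·[1 + 0.0161·-0.45243/0.075446] = -2.3887 m/s.
|v| = 2.3887 m/s = 2388.7 mm/s.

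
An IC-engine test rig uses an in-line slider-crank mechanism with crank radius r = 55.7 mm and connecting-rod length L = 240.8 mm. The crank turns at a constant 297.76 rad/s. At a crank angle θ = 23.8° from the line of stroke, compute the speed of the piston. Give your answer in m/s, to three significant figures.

ω = 297.8 rad/s
For an in-line slider-crank, x = r cosθ + √(L² − r² sin²θ), so v = −rω sinθ·[1 + r cosθ/√(L² − r² sin²θ)].
With r = 0.0557 m, L = 0.2408 m, θ = 23.8°: √(L² − r² sin²θ) = 0.23975 m.
v = −0.0557·297.8·0.40355·[1 + 0.0557·0.91496/0.23975] = -8.1156 m/s.
|v| = 8.1156 m/s.

8.12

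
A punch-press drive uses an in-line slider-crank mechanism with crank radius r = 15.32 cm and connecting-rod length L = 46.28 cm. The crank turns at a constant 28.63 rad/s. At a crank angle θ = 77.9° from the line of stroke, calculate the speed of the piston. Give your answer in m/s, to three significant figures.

4.60

ω = 28.63 rad/s
For an in-line slider-crank, x = r cosθ + √(L² − r² sin²θ), so v = −rω sinθ·[1 + r cosθ/√(L² − r² sin²θ)].
With r = 0.1532 m, L = 0.4628 m, θ = 77.9°: √(L² − r² sin²θ) = 0.43789 m.
v = −0.1532·28.63·0.97778·[1 + 0.1532·0.20962/0.43789] = -4.6032 m/s.
|v| = 4.6032 m/s.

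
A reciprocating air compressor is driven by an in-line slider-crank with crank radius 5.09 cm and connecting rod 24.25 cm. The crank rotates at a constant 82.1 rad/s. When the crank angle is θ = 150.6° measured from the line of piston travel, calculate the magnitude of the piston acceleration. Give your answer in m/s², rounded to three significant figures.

261

ω = 82.1 rad/s
x(θ) = r cosθ + √(L² − r² sin²θ); with ω constant, a = ω²·d²x/dθ².
d²x/dθ² = −r cosθ − r²(cos2θ)/√u − r⁴ sin²2θ/(4u^{3/2}),  u = L² − r² sin²θ = 0.0581819 m².
Substituting r = 0.0509 m, L = 0.2425 m, θ = 150.6°: d²x/dθ² = +0.038693 m.
a = ω²·d²x/dθ² = (82.1)²·(+0.038693) = +260.81 m/s²;  |a| = 260.81 m/s².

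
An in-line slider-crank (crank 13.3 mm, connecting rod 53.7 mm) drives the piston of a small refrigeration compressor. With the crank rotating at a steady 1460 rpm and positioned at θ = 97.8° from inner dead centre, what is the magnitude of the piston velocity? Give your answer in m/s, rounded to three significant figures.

ω = 2π·1460/60 = 152.9 rad/s
For an in-line slider-crank, x = r cosθ + √(L² − r² sin²θ), so v = −rω sinθ·[1 + r cosθ/√(L² − r² sin²θ)].
With r = 0.0133 m, L = 0.0537 m, θ = 97.8°: √(L² − r² sin²θ) = 0.052058 m.
v = −0.0133·152.9·0.99075·[1 + 0.0133·-0.13572/0.052058] = -1.9448 m/s.
|v| = 1.9448 m/s.

1.94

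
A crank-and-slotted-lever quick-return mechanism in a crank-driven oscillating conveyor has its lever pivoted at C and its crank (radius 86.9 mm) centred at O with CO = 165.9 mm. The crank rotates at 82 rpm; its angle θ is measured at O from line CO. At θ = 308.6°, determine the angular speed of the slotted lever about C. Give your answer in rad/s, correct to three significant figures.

2.68

ω = 8.587 rad/s (from 82 rpm).
Crank pin A relative to C: A = (d + r cosθ, r sinθ); lever angle φ = atan2(r sinθ, d + r cosθ).
Differentiating tanφ: φ̇ = rω(d cosθ + r)/(d² + r² + 2dr cosθ).
d² + r² + 2dr cosθ = |CA|² = 0.053063 m²;  d cosθ + r = +0.1904 m.
|ω_lever| = |0.0869·8.587·+0.1904| / 0.053063 = 2.6776 rad/s.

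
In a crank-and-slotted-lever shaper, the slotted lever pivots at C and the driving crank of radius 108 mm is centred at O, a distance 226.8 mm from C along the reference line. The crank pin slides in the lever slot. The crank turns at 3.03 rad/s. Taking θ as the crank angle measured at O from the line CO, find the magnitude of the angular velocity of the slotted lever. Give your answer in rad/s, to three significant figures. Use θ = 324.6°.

ω = 3.03 rad/s
Crank pin A relative to C: A = (d + r cosθ, r sinθ); lever angle φ = atan2(r sinθ, d + r cosθ).
Differentiating tanφ: φ̇ = rω(d cosθ + r)/(d² + r² + 2dr cosθ).
d² + r² + 2dr cosθ = |CA|² = 0.103034 m²;  d cosθ + r = +0.29287 m.
|ω_lever| = |0.108·3.03·+0.29287| / 0.103034 = 0.93017 rad/s.

0.930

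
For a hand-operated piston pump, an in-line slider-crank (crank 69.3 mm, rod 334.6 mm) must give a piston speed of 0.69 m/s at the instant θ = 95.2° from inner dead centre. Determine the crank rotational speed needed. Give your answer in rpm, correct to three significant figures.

For an in-line slider-crank, |v_piston| = rω|sinθ|·[1 + r cosθ/√(L² − r² sin²θ)].
With r = 0.0693 m, L = 0.3346 m, θ = 95.2°: the bracketed kinematic factor |dx/dθ| = 0.067691 m.
ω = v/|dx/dθ| = 0.69/0.067691 = 10.193 rad/s.
N = 60ω/(2π) = 97.34 rpm.

97.3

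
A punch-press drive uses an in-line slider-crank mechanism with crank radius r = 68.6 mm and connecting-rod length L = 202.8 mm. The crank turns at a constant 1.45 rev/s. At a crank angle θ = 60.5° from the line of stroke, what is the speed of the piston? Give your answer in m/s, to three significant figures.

0.639

ω = 2π·1.45 = 9.111 rad/s
For an in-line slider-crank, x = r cosθ + √(L² − r² sin²θ), so v = −rω sinθ·[1 + r cosθ/√(L² − r² sin²θ)].
With r = 0.0686 m, L = 0.2028 m, θ = 60.5°: √(L² − r² sin²θ) = 0.19381 m.
v = −0.0686·9.111·0.87036·[1 + 0.0686·0.49242/0.19381] = -0.63877 m/s.
|v| = 0.63877 m/s.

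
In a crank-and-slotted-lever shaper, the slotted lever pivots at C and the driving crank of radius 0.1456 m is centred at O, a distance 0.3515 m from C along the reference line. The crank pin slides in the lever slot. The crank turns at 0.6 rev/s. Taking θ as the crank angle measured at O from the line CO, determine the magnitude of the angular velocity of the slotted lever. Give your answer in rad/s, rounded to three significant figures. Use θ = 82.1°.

0.670

ω = 3.77 rad/s (from 0.6 rev/s).
Crank pin A relative to C: A = (d + r cosθ, r sinθ); lever angle φ = atan2(r sinθ, d + r cosθ).
Differentiating tanφ: φ̇ = rω(d cosθ + r)/(d² + r² + 2dr cosθ).
d² + r² + 2dr cosθ = |CA|² = 0.15882 m²;  d cosθ + r = +0.19391 m.
|ω_lever| = |0.1456·3.77·+0.19391| / 0.15882 = 0.67018 rad/s.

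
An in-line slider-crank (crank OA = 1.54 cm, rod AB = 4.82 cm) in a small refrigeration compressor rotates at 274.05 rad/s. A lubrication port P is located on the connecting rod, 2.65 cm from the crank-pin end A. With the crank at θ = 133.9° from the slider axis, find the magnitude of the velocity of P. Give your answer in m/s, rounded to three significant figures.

2.97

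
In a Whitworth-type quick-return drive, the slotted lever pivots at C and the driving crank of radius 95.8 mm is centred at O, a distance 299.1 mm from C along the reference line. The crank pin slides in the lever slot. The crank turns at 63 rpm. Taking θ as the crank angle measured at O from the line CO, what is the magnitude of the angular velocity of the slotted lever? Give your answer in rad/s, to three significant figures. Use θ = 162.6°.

2.73

ω = 6.597 rad/s (from 63 rpm).
Crank pin A relative to C: A = (d + r cosθ, r sinθ); lever angle φ = atan2(r sinθ, d + r cosθ).
Differentiating tanφ: φ̇ = rω(d cosθ + r)/(d² + r² + 2dr cosθ).
d² + r² + 2dr cosθ = |CA|² = 0.0439533 m²;  d cosθ + r = -0.18961 m.
|ω_lever| = |0.0958·6.597·-0.18961| / 0.0439533 = 2.7265 rad/s.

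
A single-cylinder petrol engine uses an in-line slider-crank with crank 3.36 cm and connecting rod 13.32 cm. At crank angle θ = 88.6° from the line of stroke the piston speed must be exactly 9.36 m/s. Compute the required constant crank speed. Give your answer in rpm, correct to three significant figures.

2640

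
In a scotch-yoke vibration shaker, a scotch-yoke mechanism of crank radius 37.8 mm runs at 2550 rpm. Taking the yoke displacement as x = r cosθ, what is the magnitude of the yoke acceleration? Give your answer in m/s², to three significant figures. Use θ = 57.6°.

1440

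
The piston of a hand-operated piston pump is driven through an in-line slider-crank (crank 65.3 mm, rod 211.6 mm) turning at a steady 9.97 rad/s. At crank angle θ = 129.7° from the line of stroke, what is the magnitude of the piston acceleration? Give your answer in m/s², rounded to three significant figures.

ω = 9.97 rad/s
x(θ) = r cosθ + √(L² − r² sin²θ); with ω constant, a = ω²·d²x/dθ².
d²x/dθ² = −r cosθ − r²(cos2θ)/√u − r⁴ sin²2θ/(4u^{3/2}),  u = L² − r² sin²θ = 0.0422503 m².
Substituting r = 0.0653 m, L = 0.2116 m, θ = 129.7°: d²x/dθ² = +0.045022 m.
a = ω²·d²x/dθ² = (9.97)²·(+0.045022) = +4.4752 m/s²;  |a| = 4.4752 m/s².

4.48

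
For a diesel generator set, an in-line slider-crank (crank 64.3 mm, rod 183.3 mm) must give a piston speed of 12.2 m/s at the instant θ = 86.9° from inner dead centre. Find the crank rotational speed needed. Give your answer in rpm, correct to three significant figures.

For an in-line slider-crank, |v_piston| = rω|sinθ|·[1 + r cosθ/√(L² − r² sin²θ)].
With r = 0.0643 m, L = 0.1833 m, θ = 86.9°: the bracketed kinematic factor |dx/dθ| = 0.065506 m.
ω = v/|dx/dθ| = 12.2/0.065506 = 186.24 rad/s.
N = 60ω/(2π) = 1778.5 rpm.

1780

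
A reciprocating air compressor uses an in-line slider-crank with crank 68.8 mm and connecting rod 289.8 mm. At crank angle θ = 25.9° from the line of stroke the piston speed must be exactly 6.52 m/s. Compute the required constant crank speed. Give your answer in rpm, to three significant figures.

For an in-line slider-crank, |v_piston| = rω|sinθ|·[1 + r cosθ/√(L² − r² sin²θ)].
With r = 0.0688 m, L = 0.2898 m, θ = 25.9°: the bracketed kinematic factor |dx/dθ| = 0.036505 m.
ω = v/|dx/dθ| = 6.52/0.036505 = 178.61 rad/s.
N = 60ω/(2π) = 1705.6 rpm.

1710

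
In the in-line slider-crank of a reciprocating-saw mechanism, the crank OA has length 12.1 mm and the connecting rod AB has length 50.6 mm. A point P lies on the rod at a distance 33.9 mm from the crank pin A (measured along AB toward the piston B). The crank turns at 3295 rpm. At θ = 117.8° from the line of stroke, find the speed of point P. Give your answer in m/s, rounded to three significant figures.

ω = 345.1 rad/s.  Crank-pin speed |V_A| = rω = 4.1751 m/s, perpendicular to OA.
Rod angle: sinφ = −(r/L) sinθ ⇒ φ = -12.212°; ω_rod = −rω cosθ/√(L²−r²sin²θ) = +39.374 rad/s.
V_P = V_A + ω_rod × AP, with AP = 0.0339 m along the rod.
Components: V_Px = −rω sinθ − a·ω_rod·sinφ = -3.4109 m/s;  V_Py = rω cosθ + a·ω_rod·cosφ = -0.64266 m/s.
|V_P| = √(V_Px² + V_Py²) = 3.4709 m/s.

3.47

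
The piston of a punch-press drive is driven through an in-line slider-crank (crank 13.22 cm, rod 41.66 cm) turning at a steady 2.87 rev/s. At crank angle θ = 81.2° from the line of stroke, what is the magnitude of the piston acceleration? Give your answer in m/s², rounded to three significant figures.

7.08

ω = 2π·2.87 = 18.03 rad/s
x(θ) = r cosθ + √(L² − r² sin²θ); with ω constant, a = ω²·d²x/dθ².
d²x/dθ² = −r cosθ − r²(cos2θ)/√u − r⁴ sin²2θ/(4u^{3/2}),  u = L² − r² sin²θ = 0.156488 m².
Substituting r = 0.1322 m, L = 0.4166 m, θ = 81.2°: d²x/dθ² = +0.021774 m.
a = ω²·d²x/dθ² = (18.03)²·(+0.021774) = +7.0805 m/s²;  |a| = 7.0805 m/s².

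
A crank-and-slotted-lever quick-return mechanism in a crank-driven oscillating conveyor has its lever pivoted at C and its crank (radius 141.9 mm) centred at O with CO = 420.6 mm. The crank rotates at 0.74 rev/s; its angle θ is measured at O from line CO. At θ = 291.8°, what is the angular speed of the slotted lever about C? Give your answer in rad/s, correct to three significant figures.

0.815

ω = 4.65 rad/s (from 0.74 rev/s).
Crank pin A relative to C: A = (d + r cosθ, r sinθ); lever angle φ = atan2(r sinθ, d + r cosθ).
Differentiating tanφ: φ̇ = rω(d cosθ + r)/(d² + r² + 2dr cosθ).
d² + r² + 2dr cosθ = |CA|² = 0.241369 m²;  d cosθ + r = +0.2981 m.
|ω_lever| = |0.1419·4.65·+0.2981| / 0.241369 = 0.81484 rad/s.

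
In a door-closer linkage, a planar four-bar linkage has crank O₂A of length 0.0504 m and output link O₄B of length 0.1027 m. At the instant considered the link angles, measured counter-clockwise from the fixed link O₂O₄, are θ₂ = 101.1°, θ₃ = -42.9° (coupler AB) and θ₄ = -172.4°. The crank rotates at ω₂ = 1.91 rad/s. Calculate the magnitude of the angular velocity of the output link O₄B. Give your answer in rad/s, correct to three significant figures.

ω₂ = 1.91 rad/s
Differentiating the loop-closure r₂e^{iθ₂}+r₃e^{iθ₃}=r₁+r₄e^{iθ₄} gives r₂ω₂e^{iθ₂}+r₃ω₃e^{iθ₃}=r₄ω₄e^{iθ₄}.
Eliminating the other unknown: ω₄ = r₂ω₂ sin(θ₂−θ₃) / [r₄ sin(θ₄−θ₃)].
Numerator sine = +0.58779; denominator sine = -0.77162.
Result = 0.0504·1.91·(+0.58779) / (0.1027·(-0.77162)) = -0.71401 rad/s; magnitude 0.71401 rad/s.

0.714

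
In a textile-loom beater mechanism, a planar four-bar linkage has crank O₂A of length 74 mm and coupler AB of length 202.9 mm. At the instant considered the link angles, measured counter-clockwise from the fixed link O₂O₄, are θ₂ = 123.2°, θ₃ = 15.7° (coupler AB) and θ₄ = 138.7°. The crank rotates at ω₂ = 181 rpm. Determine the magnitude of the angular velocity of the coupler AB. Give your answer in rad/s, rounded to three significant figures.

ω₂ = 18.95 rad/s (from 181 rpm).
Differentiating the loop-closure r₂e^{iθ₂}+r₃e^{iθ₃}=r₁+r₄e^{iθ₄} gives r₂ω₂e^{iθ₂}+r₃ω₃e^{iθ₃}=r₄ω₄e^{iθ₄}.
Eliminating the other unknown: ω₃ = r₂ω₂ sin(θ₄−θ₂) / [r₃ sin(θ₃−θ₄)].
Numerator sine = +0.26724; denominator sine = -0.83867.
Result = 0.074·18.95·(+0.26724) / (0.2029·(-0.83867)) = -2.2027 rad/s; magnitude 2.2027 rad/s.

2.20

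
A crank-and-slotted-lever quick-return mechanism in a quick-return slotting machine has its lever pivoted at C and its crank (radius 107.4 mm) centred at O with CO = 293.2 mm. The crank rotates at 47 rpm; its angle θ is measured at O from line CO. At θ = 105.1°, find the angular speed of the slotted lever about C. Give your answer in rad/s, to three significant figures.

0.202

ω = 4.922 rad/s (from 47 rpm).
Crank pin A relative to C: A = (d + r cosθ, r sinθ); lever angle φ = atan2(r sinθ, d + r cosθ).
Differentiating tanφ: φ̇ = rω(d cosθ + r)/(d² + r² + 2dr cosθ).
d² + r² + 2dr cosθ = |CA|² = 0.0810946 m²;  d cosθ + r = +0.03102 m.
|ω_lever| = |0.1074·4.922·+0.03102| / 0.0810946 = 0.2022 rad/s.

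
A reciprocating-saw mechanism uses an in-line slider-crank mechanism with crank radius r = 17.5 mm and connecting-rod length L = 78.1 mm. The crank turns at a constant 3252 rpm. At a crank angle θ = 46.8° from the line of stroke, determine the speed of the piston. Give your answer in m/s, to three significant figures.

5.02

ω = 2π·3252/60 = 340.5 rad/s
For an in-line slider-crank, x = r cosθ + √(L² − r² sin²θ), so v = −rω sinθ·[1 + r cosθ/√(L² − r² sin²θ)].
With r = 0.0175 m, L = 0.0781 m, θ = 46.8°: √(L² − r² sin²θ) = 0.077051 m.
v = −0.0175·340.5·0.72897·[1 + 0.0175·0.68455/0.077051] = -5.0198 m/s.
|v| = 5.0198 m/s.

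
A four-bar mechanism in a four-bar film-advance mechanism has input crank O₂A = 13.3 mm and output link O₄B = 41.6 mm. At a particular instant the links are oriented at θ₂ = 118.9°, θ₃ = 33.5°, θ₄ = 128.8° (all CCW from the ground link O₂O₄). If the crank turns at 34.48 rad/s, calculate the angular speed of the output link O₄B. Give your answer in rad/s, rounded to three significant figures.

11.0

ω₂ = 34.48 rad/s
Differentiating the loop-closure r₂e^{iθ₂}+r₃e^{iθ₃}=r₁+r₄e^{iθ₄} gives r₂ω₂e^{iθ₂}+r₃ω₃e^{iθ₃}=r₄ω₄e^{iθ₄}.
Eliminating the other unknown: ω₄ = r₂ω₂ sin(θ₂−θ₃) / [r₄ sin(θ₄−θ₃)].
Numerator sine = +0.99678; denominator sine = +0.99572.
Result = 0.0133·34.48·(+0.99678) / (0.0416·(+0.99572)) = +11.035 rad/s; magnitude 11.035 rad/s.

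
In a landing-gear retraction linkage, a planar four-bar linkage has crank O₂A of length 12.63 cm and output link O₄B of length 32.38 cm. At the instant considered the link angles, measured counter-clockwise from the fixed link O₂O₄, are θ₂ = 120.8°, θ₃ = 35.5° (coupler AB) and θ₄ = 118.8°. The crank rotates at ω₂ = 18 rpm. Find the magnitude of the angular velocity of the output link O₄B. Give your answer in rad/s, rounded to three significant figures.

0.738

ω₂ = 1.885 rad/s (from 18 rpm).
Differentiating the loop-closure r₂e^{iθ₂}+r₃e^{iθ₃}=r₁+r₄e^{iθ₄} gives r₂ω₂e^{iθ₂}+r₃ω₃e^{iθ₃}=r₄ω₄e^{iθ₄}.
Eliminating the other unknown: ω₄ = r₂ω₂ sin(θ₂−θ₃) / [r₄ sin(θ₄−θ₃)].
Numerator sine = +0.99664; denominator sine = +0.99317.
Result = 0.1263·1.885·(+0.99664) / (0.3238·(+0.99317)) = +0.7378 rad/s; magnitude 0.7378 rad/s.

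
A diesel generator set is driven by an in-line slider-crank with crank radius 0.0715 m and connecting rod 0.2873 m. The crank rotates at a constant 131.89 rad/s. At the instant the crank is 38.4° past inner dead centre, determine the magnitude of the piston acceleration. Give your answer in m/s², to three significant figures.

1050

ω = 131.9 rad/s
x(θ) = r cosθ + √(L² − r² sin²θ); with ω constant, a = ω²·d²x/dθ².
d²x/dθ² = −r cosθ − r²(cos2θ)/√u − r⁴ sin²2θ/(4u^{3/2}),  u = L² − r² sin²θ = 0.0805689 m².
Substituting r = 0.0715 m, L = 0.2873 m, θ = 38.4°: d²x/dθ² = -0.060418 m.
a = ω²·d²x/dθ² = (131.9)²·(-0.060418) = -1051 m/s²;  |a| = 1051 m/s².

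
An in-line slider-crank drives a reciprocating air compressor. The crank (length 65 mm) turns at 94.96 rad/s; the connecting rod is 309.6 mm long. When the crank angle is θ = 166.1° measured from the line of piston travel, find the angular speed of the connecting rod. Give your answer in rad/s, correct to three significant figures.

ω = 94.96 rad/s
The rod makes angle φ with the slider axis where L sinφ = r sinθ; differentiating, L cosφ·φ̇ = r ω cosθ.
L cosφ = √(L² − r² sin²θ) = 0.30921 m.
|ω_rod| = r ω |cosθ| / √(L² − r² sin²θ) = 0.065·94.96·0.97072/0.30921 = 19.378 rad/s.

19.4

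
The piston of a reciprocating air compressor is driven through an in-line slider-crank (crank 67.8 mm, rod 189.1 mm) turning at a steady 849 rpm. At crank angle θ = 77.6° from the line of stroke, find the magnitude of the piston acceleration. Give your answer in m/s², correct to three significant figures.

69.8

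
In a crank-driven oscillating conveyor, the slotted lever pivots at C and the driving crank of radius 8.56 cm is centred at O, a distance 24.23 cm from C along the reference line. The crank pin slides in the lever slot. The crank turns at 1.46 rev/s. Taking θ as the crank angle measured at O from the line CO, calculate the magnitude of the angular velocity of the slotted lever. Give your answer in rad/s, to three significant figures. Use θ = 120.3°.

ω = 9.173 rad/s (from 1.46 rev/s).
Crank pin A relative to C: A = (d + r cosθ, r sinθ); lever angle φ = atan2(r sinθ, d + r cosθ).
Differentiating tanφ: φ̇ = rω(d cosθ + r)/(d² + r² + 2dr cosθ).
d² + r² + 2dr cosθ = |CA|² = 0.045108 m²;  d cosθ + r = -0.036647 m.
|ω_lever| = |0.0856·9.173·-0.036647| / 0.045108 = 0.63796 rad/s.

0.638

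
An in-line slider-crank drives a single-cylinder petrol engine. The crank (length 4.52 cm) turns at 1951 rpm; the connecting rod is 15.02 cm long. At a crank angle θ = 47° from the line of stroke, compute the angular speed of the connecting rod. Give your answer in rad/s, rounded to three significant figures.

ω = 204.3 rad/s (converted from 1951 rpm).
The rod makes angle φ with the slider axis where L sinφ = r sinθ; differentiating, L cosφ·φ̇ = r ω cosθ.
L cosφ = √(L² − r² sin²θ) = 0.14652 m.
|ω_rod| = r ω |cosθ| / √(L² − r² sin²θ) = 0.0452·204.3·0.68200/0.14652 = 42.985 rad/s.

43.0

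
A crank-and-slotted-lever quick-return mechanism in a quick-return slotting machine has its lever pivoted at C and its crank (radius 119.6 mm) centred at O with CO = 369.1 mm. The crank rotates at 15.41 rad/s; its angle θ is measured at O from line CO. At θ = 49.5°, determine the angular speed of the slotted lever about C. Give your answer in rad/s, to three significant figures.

ω = 15.41 rad/s
Crank pin A relative to C: A = (d + r cosθ, r sinθ); lever angle φ = atan2(r sinθ, d + r cosθ).
Differentiating tanφ: φ̇ = rω(d cosθ + r)/(d² + r² + 2dr cosθ).
d² + r² + 2dr cosθ = |CA|² = 0.207878 m²;  d cosθ + r = +0.35931 m.
|ω_lever| = |0.1196·15.41·+0.35931| / 0.207878 = 3.1856 rad/s.

3.19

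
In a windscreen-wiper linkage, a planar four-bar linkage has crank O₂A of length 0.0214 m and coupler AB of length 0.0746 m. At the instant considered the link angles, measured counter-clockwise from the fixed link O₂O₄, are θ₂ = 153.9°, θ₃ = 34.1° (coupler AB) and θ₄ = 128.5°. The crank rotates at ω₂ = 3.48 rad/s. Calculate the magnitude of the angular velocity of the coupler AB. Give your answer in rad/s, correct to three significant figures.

ω₂ = 3.48 rad/s
Differentiating the loop-closure r₂e^{iθ₂}+r₃e^{iθ₃}=r₁+r₄e^{iθ₄} gives r₂ω₂e^{iθ₂}+r₃ω₃e^{iθ₃}=r₄ω₄e^{iθ₄}.
Eliminating the other unknown: ω₃ = r₂ω₂ sin(θ₄−θ₂) / [r₃ sin(θ₃−θ₄)].
Numerator sine = -0.42894; denominator sine = -0.99705.
Result = 0.0214·3.48·(-0.42894) / (0.0746·(-0.99705)) = +0.42946 rad/s; magnitude 0.42946 rad/s.

0.429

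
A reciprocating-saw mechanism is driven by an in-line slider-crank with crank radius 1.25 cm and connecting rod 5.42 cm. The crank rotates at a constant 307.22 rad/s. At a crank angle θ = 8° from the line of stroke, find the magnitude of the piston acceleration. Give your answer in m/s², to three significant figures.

ω = 307.2 rad/s
x(θ) = r cosθ + √(L² − r² sin²θ); with ω constant, a = ω²·d²x/dθ².
d²x/dθ² = −r cosθ − r²(cos2θ)/√u − r⁴ sin²2θ/(4u^{3/2}),  u = L² − r² sin²θ = 0.00293461 m².
Substituting r = 0.0125 m, L = 0.0542 m, θ = 8°: d²x/dθ² = -0.015154 m.
a = ω²·d²x/dθ² = (307.2)²·(-0.015154) = -1430.3 m/s²;  |a| = 1430.3 m/s².

1430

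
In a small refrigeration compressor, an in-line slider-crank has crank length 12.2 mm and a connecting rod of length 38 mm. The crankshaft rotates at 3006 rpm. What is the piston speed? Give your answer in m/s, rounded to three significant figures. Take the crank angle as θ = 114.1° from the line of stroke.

ω = 2π·3006/60 = 314.8 rad/s
For an in-line slider-crank, x = r cosθ + √(L² − r² sin²θ), so v = −rω sinθ·[1 + r cosθ/√(L² − r² sin²θ)].
With r = 0.0122 m, L = 0.038 m, θ = 114.1°: √(L² − r² sin²θ) = 0.036331 m.
v = −0.0122·314.8·0.91283·[1 + 0.0122·-0.40833/0.036331] = -3.025 m/s.
|v| = 3.025 m/s.

3.02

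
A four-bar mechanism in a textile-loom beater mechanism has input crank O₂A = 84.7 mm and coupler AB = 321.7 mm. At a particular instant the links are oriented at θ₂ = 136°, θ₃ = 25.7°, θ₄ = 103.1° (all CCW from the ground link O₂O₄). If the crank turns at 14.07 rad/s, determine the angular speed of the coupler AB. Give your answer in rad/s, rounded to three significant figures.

ω₂ = 14.07 rad/s
Differentiating the loop-closure r₂e^{iθ₂}+r₃e^{iθ₃}=r₁+r₄e^{iθ₄} gives r₂ω₂e^{iθ₂}+r₃ω₃e^{iθ₃}=r₄ω₄e^{iθ₄}.
Eliminating the other unknown: ω₃ = r₂ω₂ sin(θ₄−θ₂) / [r₃ sin(θ₃−θ₄)].
Numerator sine = -0.54317; denominator sine = -0.97592.
Result = 0.0847·14.07·(-0.54317) / (0.3217·(-0.97592)) = +2.0618 rad/s; magnitude 2.0618 rad/s.

2.06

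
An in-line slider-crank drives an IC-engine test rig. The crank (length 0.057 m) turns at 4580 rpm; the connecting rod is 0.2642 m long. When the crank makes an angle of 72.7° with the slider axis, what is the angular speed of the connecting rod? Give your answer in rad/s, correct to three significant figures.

ω = 479.6 rad/s (converted from 4580 rpm).
The rod makes angle φ with the slider axis where L sinφ = r sinθ; differentiating, L cosφ·φ̇ = r ω cosθ.
L cosφ = √(L² − r² sin²θ) = 0.25853 m.
|ω_rod| = r ω |cosθ| / √(L² − r² sin²θ) = 0.057·479.6·0.29737/0.25853 = 31.445 rad/s.

31.4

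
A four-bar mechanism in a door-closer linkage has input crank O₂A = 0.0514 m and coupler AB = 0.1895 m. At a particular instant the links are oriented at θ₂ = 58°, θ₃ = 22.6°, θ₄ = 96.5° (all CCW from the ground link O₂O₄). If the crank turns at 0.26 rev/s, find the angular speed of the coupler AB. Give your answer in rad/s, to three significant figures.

ω₂ = 1.634 rad/s (from 0.26 rev/s).
Differentiating the loop-closure r₂e^{iθ₂}+r₃e^{iθ₃}=r₁+r₄e^{iθ₄} gives r₂ω₂e^{iθ₂}+r₃ω₃e^{iθ₃}=r₄ω₄e^{iθ₄}.
Eliminating the other unknown: ω₃ = r₂ω₂ sin(θ₄−θ₂) / [r₃ sin(θ₃−θ₄)].
Numerator sine = +0.62251; denominator sine = -0.96078.
Result = 0.0514·1.634·(+0.62251) / (0.1895·(-0.96078)) = -0.2871 rad/s; magnitude 0.2871 rad/s.

0.287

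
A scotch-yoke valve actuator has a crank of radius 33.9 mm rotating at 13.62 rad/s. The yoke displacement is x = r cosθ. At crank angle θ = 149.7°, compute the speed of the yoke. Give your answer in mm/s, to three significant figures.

233

ω = 13.62 rad/s
x = r cosθ ⇒ ẋ = −rω sinθ.
|v| = rω|sinθ| = 0.0339·13.62·|sin 149.7°| = 0.23295 m/s = 232.95 mm/s.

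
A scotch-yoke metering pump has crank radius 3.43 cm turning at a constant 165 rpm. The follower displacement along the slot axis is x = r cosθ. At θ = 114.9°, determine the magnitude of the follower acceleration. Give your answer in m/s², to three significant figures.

4.31

ω = 17.28 rad/s (from 165 rpm).
x = r cosθ ⇒ ẍ = −rω² cosθ (ω constant).
|a| = rω²|cosθ| = 0.0343·(17.28)²·|cos 114.9°| = 4.3116 m/s².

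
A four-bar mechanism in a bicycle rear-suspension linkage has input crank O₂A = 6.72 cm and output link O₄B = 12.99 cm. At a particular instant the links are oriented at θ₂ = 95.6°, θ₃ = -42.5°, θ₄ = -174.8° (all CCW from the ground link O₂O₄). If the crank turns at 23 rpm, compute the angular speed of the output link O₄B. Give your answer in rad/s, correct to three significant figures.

ω₂ = 2.409 rad/s (from 23 rpm).
Differentiating the loop-closure r₂e^{iθ₂}+r₃e^{iθ₃}=r₁+r₄e^{iθ₄} gives r₂ω₂e^{iθ₂}+r₃ω₃e^{iθ₃}=r₄ω₄e^{iθ₄}.
Eliminating the other unknown: ω₄ = r₂ω₂ sin(θ₂−θ₃) / [r₄ sin(θ₄−θ₃)].
Numerator sine = +0.66783; denominator sine = -0.73963.
Result = 0.0672·2.409·(+0.66783) / (0.1299·(-0.73963)) = -1.125 rad/s; magnitude 1.125 rad/s.

1.13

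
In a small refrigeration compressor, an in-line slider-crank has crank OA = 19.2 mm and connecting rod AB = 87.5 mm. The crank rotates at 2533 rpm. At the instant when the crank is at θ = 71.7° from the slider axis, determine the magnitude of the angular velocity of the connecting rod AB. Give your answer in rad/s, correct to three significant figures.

ω = 265.3 rad/s (converted from 2533 rpm).
The rod makes angle φ with the slider axis where L sinφ = r sinθ; differentiating, L cosφ·φ̇ = r ω cosθ.
L cosφ = √(L² − r² sin²θ) = 0.08558 m.
|ω_rod| = r ω |cosθ| / √(L² − r² sin²θ) = 0.0192·265.3·0.31399/0.08558 = 18.686 rad/s.

18.7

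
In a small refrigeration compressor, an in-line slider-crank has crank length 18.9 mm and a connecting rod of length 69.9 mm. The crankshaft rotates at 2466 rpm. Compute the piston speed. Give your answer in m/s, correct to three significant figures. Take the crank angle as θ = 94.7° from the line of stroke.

4.75

ω = 2π·2466/60 = 258.2 rad/s
For an in-line slider-crank, x = r cosθ + √(L² − r² sin²θ), so v = −rω sinθ·[1 + r cosθ/√(L² − r² sin²θ)].
With r = 0.0189 m, L = 0.0699 m, θ = 94.7°: √(L² − r² sin²θ) = 0.067314 m.
v = −0.0189·258.2·0.99664·[1 + 0.0189·-0.08194/0.067314] = -4.7524 m/s.
|v| = 4.7524 m/s.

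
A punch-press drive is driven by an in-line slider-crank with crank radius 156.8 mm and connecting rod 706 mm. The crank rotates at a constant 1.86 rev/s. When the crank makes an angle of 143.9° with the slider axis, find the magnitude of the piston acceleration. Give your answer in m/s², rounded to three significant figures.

ω = 2π·1.86 = 11.69 rad/s
x(θ) = r cosθ + √(L² − r² sin²θ); with ω constant, a = ω²·d²x/dθ².
d²x/dθ² = −r cosθ − r²(cos2θ)/√u − r⁴ sin²2θ/(4u^{3/2}),  u = L² − r² sin²θ = 0.489901 m².
Substituting r = 0.1568 m, L = 0.706 m, θ = 143.9°: d²x/dθ² = +0.11556 m.
a = ω²·d²x/dθ² = (11.69)²·(+0.11556) = +15.782 m/s²;  |a| = 15.782 m/s².

15.8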